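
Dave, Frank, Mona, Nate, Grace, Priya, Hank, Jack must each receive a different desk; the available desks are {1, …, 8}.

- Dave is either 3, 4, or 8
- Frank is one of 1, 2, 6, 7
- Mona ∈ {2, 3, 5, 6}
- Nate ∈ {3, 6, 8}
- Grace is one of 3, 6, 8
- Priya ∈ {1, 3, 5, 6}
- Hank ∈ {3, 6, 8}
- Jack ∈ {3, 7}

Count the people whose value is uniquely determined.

2

The 8 variables draw from only 8 values {1, 2, 3, 4, 5, 6, 7, 8}, so each is used; only Dave can be 4, hence Dave = 4.
The 3 variables Nate, Grace, Hank are confined to {3, 6, 8}, which locks those values in; drop them from Frank, Mona, Priya, Jack.
Jack's domain is down to {7}, so Jack = 7. So Frank can't be 7.
Determined: Dave=4, Jack=7. The other people each still have more than one consistent value. That makes 2.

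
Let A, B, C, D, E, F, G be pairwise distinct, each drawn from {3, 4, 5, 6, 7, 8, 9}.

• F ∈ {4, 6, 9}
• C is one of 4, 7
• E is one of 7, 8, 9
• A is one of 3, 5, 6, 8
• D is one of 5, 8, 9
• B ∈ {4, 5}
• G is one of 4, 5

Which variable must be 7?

Among the 7 variables, 3 fits only A (and all 7 values in {3, 4, 5, 6, 7, 8, 9} must be used), so A = 3.
The 6 still-open variables draw from only 6 values {4, 5, 6, 7, 8, 9}, so each is used; only F can be 6, hence F = 6.
B and G between them cover only {4, 5} — a naked pair. Remove those values from C, D.
So 7 goes to C.

C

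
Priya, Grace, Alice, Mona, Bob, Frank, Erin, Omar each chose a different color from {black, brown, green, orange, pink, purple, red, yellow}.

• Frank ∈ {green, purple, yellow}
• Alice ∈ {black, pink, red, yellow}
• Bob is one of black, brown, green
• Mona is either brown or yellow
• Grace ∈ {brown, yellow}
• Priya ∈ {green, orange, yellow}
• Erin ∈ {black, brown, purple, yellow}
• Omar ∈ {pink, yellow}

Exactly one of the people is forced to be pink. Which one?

The 8 variables together cover exactly {black, brown, green, orange, pink, purple, red, yellow} — 8 values for 8 variables — and orange appears only in Priya's list, so Priya = orange.
The 7 still-open variables draw from only 7 values {black, brown, green, pink, purple, red, yellow}, so each is used; only Alice can be red, hence Alice = red.
Among the 6 still-open variables, pink fits only Omar (and all 6 values in {black, brown, green, pink, purple, yellow} must be used), so Omar = pink.

Omar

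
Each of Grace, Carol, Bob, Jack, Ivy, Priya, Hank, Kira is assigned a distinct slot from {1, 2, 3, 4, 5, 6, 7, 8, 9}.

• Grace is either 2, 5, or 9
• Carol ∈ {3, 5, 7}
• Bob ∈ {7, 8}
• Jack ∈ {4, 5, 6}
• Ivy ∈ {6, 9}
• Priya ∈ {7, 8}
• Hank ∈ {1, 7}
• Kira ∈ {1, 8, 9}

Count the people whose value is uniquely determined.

3

The 2 variables Bob and Priya are confined to {7, 8}, which locks those values in; drop them from Carol, Hank, Kira.
Hank's domain is down to {1}, so Hank = 1. Strike 1 from Kira.
That leaves Kira = 9. Remove 9 from Grace, Ivy.
Ivy's domain is down to {6}, so Ivy = 6. So Jack can't be 6.
Determined: Ivy=6, Hank=1, Kira=9. The other people each still have more than one consistent value. That makes 3.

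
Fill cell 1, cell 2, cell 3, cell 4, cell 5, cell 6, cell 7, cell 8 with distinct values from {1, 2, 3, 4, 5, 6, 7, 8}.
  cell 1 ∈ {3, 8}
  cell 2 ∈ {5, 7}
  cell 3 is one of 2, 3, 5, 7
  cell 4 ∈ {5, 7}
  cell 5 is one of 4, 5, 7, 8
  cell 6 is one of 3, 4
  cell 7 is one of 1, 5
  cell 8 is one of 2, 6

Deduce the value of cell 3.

2

The 8 variables draw from only 8 values {1, 2, 3, 4, 5, 6, 7, 8}, so each is used; only cell 7 can be 1, hence cell 7 = 1.
The 7 still-open variables draw from only 7 values {2, 3, 4, 5, 6, 7, 8}, so each is used; only cell 8 can be 6, hence cell 8 = 6.
The 6 still-open variables together cover exactly {2, 3, 4, 5, 7, 8} — 6 values for 6 variables — and 2 appears only in cell 3's list, so cell 3 = 2.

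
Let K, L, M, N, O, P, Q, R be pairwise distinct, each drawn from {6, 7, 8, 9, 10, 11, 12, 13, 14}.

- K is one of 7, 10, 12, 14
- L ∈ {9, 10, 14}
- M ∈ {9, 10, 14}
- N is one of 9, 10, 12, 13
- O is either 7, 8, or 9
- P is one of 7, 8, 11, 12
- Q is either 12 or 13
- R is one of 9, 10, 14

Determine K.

Among the 8 variables, 11 fits only P (and all 8 values in {7, 8, 9, 10, 11, 12, 13, 14} must be used), so P = 11.
The 7 still-open variables together cover exactly {7, 8, 9, 10, 12, 13, 14} — 7 values for 7 variables — and 8 appears only in O's list, so O = 8.
The 6 still-open variables draw from only 6 values {7, 9, 10, 12, 13, 14}, so each is used; only K can be 7, hence K = 7.

7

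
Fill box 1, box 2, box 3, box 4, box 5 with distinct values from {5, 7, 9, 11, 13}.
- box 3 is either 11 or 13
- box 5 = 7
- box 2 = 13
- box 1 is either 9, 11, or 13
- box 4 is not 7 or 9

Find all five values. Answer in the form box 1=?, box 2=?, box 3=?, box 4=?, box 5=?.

box 1=9, box 2=13, box 3=11, box 4=5, box 5=7

box 2 has just one choice, so box 2 = 13. Remove 13 from box 1, box 3, box 4.
box 3's domain is down to {11}, so box 3 = 11. Remove 11 from box 1, box 4.
box 4's domain is down to {5}, so box 4 = 5.
box 5 has just one choice, so box 5 = 7.
box 1 has just one choice, so box 1 = 9.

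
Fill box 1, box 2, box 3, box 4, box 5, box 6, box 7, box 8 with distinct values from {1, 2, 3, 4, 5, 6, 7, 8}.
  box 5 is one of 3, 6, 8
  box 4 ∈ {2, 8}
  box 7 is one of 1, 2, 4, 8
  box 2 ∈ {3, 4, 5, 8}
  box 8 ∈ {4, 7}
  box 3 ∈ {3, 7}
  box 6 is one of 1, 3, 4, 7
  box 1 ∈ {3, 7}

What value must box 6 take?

1

Among the 8 variables, 5 fits only box 2 (and all 8 values in {1, 2, 3, 4, 5, 6, 7, 8} must be used), so box 2 = 5.
The 7 still-open variables draw from only 7 values {1, 2, 3, 4, 6, 7, 8}, so each is used; only box 5 can be 6, hence box 5 = 6.
The 2 variables box 1 and box 3 are confined to {3, 7}, which locks those values in; drop them from box 6, box 8.
That leaves box 8 = 4. Eliminate 4 elsewhere: box 6, box 7.
So box 6 = 1.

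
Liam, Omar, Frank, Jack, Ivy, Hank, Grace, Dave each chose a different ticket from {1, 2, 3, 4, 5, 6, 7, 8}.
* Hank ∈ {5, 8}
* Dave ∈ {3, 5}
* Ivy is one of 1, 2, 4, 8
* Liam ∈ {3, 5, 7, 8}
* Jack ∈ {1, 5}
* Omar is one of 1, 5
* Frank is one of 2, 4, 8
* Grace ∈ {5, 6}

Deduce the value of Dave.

3

The 8 variables draw from only 8 values {1, 2, 3, 4, 5, 6, 7, 8}, so each is used; only Grace can be 6, hence Grace = 6.
The 7 still-open variables draw from only 7 values {1, 2, 3, 4, 5, 7, 8}, so each is used; only Liam can be 7, hence Liam = 7.
Among the 6 still-open variables, 3 fits only Dave (and all 6 values in {1, 2, 3, 4, 5, 8} must be used), so Dave = 3.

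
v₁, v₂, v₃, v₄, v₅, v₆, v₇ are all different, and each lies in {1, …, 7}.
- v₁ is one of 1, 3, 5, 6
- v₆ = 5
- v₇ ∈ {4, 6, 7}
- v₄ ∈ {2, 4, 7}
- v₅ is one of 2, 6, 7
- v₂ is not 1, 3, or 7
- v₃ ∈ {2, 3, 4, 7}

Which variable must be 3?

v₃

v₆ must be 5 (only option left). Remove 5 from v₁, v₂.
The 6 still-open variables draw from only 6 values {1, 2, 3, 4, 6, 7}, so each is used; only v₁ can be 1, hence v₁ = 1.
The 5 still-open variables together cover exactly {2, 3, 4, 6, 7} — 5 values for 5 variables — and 3 appears only in v₃'s list, so v₃ = 3.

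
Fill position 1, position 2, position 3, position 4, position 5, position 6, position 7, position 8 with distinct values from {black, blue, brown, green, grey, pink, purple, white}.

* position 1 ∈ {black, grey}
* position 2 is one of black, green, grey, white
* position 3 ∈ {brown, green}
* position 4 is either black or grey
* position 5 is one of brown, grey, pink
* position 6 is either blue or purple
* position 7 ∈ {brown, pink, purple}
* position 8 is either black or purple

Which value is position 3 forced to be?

The 8 variables together cover exactly {black, blue, brown, green, grey, pink, purple, white} — 8 values for 8 variables — and blue appears only in position 6's list, so position 6 = blue.
The 7 still-open variables draw from only 7 values {black, brown, green, grey, pink, purple, white}, so each is used; only position 2 can be white, hence position 2 = white.
Among the 6 still-open variables, green fits only position 3 (and all 6 values in {black, brown, green, grey, pink, purple} must be used), so position 3 = green.

green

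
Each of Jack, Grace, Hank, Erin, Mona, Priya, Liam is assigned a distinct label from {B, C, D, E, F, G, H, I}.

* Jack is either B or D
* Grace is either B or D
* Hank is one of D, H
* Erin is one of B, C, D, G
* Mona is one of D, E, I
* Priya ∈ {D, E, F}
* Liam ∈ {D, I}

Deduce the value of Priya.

The 2 variables Jack and Grace are confined to {B, D}, which locks those values in; drop them from Hank, Erin, Mona, Priya, Liam.
That leaves Hank = H.
That leaves Liam = I. Strike I from Mona.
Mona has just one choice, so Mona = E. Remove E from Priya.
So Priya = F.

F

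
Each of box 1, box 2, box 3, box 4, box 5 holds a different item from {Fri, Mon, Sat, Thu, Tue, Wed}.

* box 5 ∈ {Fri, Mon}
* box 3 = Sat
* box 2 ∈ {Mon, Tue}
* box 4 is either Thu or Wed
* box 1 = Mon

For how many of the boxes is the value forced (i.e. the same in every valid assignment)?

box 1 must be Mon (only option left). Remove Mon from box 2, box 5.
box 2 has just one choice, so box 2 = Tue.
box 3 has just one choice, so box 3 = Sat.
box 5 has just one choice, so box 5 = Fri.
Determined: box 1=Mon, box 2=Tue, box 3=Sat, box 5=Fri. The other boxes each still have more than one consistent value. That makes 4.

4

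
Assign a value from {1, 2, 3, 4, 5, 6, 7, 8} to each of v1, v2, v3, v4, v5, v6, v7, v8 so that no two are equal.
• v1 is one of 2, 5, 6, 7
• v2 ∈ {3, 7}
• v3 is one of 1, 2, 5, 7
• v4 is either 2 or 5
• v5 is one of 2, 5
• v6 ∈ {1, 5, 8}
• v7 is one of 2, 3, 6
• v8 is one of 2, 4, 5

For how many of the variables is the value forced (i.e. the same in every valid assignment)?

3

Among the 8 variables, 4 fits only v8 (and all 8 values in {1, 2, 3, 4, 5, 6, 7, 8} must be used), so v8 = 4.
The 7 still-open variables draw from only 7 values {1, 2, 3, 5, 6, 7, 8}, so each is used; only v6 can be 8, hence v6 = 8.
The 6 still-open variables draw from only 6 values {1, 2, 3, 5, 6, 7}, so each is used; only v3 can be 1, hence v3 = 1.
v4 and v5 between them cover only {2, 5} — a naked pair. Remove those values from v1, v7.
Determined: v3=1, v6=8, v8=4. The other variables each still have more than one consistent value. That makes 3.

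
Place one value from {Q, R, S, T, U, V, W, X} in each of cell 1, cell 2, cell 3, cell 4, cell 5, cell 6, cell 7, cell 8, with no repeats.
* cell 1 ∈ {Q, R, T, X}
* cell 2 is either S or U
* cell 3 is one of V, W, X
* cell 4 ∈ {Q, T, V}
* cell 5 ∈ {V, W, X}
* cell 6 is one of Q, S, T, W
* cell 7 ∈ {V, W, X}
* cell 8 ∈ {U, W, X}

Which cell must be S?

Among the 8 variables, R fits only cell 1 (and all 8 values in {Q, R, S, T, U, V, W, X} must be used), so cell 1 = R.
The 3 variables cell 3, cell 5, cell 7 are confined to {V, W, X}, which locks those values in; drop them from cell 4, cell 6, cell 8.
That leaves cell 8 = U. Strike U from cell 2.
So S goes to cell 2.

cell 2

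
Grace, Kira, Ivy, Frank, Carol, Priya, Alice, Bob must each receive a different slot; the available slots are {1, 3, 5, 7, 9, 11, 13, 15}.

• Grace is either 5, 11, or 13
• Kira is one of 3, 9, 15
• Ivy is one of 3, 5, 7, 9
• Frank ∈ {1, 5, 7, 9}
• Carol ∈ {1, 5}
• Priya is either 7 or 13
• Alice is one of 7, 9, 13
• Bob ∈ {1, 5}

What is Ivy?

The 8 variables together cover exactly {1, 3, 5, 7, 9, 11, 13, 15} — 8 values for 8 variables — and 11 appears only in Grace's list, so Grace = 11.
The 7 still-open variables draw from only 7 values {1, 3, 5, 7, 9, 13, 15}, so each is used; only Kira can be 15, hence Kira = 15.
The 6 still-open variables draw from only 6 values {1, 3, 5, 7, 9, 13}, so each is used; only Ivy can be 3, hence Ivy = 3.

3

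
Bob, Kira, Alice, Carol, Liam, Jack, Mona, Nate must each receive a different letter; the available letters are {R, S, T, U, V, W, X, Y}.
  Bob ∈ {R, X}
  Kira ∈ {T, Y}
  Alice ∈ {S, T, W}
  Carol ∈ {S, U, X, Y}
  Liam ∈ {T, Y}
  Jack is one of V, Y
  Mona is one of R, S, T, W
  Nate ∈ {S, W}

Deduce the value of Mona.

The 8 variables together cover exactly {R, S, T, U, V, W, X, Y} — 8 values for 8 variables — and U appears only in Carol's list, so Carol = U.
The 7 still-open variables draw from only 7 values {R, S, T, V, W, X, Y}, so each is used; only Jack can be V, hence Jack = V.
The 6 still-open variables together cover exactly {R, S, T, W, X, Y} — 6 values for 6 variables — and X appears only in Bob's list, so Bob = X.
Among the 5 still-open variables, R fits only Mona (and all 5 values in {R, S, T, W, Y} must be used), so Mona = R.

R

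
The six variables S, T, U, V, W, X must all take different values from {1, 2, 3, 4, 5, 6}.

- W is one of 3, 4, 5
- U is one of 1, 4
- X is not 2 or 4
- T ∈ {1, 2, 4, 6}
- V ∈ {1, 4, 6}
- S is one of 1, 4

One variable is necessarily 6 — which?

The 6 variables draw from only 6 values {1, 2, 3, 4, 5, 6}, so each is used; only T can be 2, hence T = 2.
S and U share exactly the 2 values {1, 4}; by pigeonhole those values go to them, so strike 1, 4 from V, W, X.
So 6 goes to V.

V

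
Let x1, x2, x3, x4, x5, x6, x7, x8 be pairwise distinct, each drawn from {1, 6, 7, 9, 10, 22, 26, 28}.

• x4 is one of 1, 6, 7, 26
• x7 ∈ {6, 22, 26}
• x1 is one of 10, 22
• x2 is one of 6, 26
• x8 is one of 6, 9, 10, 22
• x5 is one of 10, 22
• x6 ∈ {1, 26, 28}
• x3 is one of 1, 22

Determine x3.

The 8 variables together cover exactly {1, 6, 7, 9, 10, 22, 26, 28} — 8 values for 8 variables — and 7 appears only in x4's list, so x4 = 7.
The 7 still-open variables together cover exactly {1, 6, 9, 10, 22, 26, 28} — 7 values for 7 variables — and 9 appears only in x8's list, so x8 = 9.
The 6 still-open variables together cover exactly {1, 6, 10, 22, 26, 28} — 6 values for 6 variables — and 28 appears only in x6's list, so x6 = 28.
Among the 5 still-open variables, 1 fits only x3 (and all 5 values in {1, 6, 10, 22, 26} must be used), so x3 = 1.

1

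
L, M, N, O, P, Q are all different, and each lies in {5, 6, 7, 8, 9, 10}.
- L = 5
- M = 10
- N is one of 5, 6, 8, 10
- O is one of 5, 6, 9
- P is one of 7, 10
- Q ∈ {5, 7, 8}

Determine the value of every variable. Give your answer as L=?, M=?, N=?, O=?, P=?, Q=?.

L's domain is down to {5}, so L = 5. Strike 5 from N, O, Q.
M must be 10 (only option left). Remove 10 from N, P.
P must be 7 (only option left). Eliminate 7 elsewhere: Q.
Q's domain is down to {8}, so Q = 8. Strike 8 from N.
N must be 6 (only option left). Eliminate 6 elsewhere: O.
O must be 9 (only option left).

L=5, M=10, N=6, O=9, P=7, Q=8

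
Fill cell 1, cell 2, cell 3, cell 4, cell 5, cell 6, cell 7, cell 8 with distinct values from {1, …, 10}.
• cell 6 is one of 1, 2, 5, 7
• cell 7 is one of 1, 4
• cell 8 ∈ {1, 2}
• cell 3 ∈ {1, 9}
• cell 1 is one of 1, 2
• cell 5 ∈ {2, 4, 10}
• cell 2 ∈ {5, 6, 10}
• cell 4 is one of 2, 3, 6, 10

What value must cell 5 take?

cell 1 and cell 8 between them cover only {1, 2} — a naked pair. Remove those values from cell 3, cell 4, cell 5, cell 6, cell 7.
cell 3 must be 9 (only option left).
cell 7 must be 4 (only option left). Strike 4 from cell 5.
So cell 5 = 10.

10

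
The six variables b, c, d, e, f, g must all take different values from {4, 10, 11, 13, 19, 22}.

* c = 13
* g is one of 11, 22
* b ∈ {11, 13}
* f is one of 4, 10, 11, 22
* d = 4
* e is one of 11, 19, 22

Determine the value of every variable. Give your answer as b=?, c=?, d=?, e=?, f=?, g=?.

c's domain is down to {13}, so c = 13. Strike 13 from b.
d's domain is down to {4}, so d = 4. Remove 4 from f.
b must be 11 (only option left). Eliminate 11 elsewhere: e, f, g.
g must be 22 (only option left). Remove 22 from e, f.
That leaves e = 19.
f has just one choice, so f = 10.

b=11, c=13, d=4, e=19, f=10, g=22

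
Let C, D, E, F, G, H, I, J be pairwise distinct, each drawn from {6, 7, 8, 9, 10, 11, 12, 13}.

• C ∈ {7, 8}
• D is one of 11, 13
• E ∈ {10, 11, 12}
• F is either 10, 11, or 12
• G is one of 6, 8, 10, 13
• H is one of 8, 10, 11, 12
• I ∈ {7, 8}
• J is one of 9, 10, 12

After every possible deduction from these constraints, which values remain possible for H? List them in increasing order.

Among the 8 variables, 6 fits only G (and all 8 values in {6, 7, 8, 9, 10, 11, 12, 13} must be used), so G = 6.
The 7 still-open variables draw from only 7 values {7, 8, 9, 10, 11, 12, 13}, so each is used; only J can be 9, hence J = 9.
The 6 still-open variables draw from only 6 values {7, 8, 10, 11, 12, 13}, so each is used; only D can be 13, hence D = 13.
C and I between them cover only {7, 8} — a naked pair. Remove those values from H.
No further eliminations apply; H can still be any of 10, 11, 12.

10, 11, 12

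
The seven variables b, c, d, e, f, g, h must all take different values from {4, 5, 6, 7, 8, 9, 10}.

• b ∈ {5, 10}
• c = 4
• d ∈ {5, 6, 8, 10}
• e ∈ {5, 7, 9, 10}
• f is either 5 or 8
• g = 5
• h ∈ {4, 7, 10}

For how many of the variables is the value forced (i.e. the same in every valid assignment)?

c has just one choice, so c = 4. So h can't be 4.
g has just one choice, so g = 5. Strike 5 from b, d, e, f.
b's domain is down to {10}, so b = 10. So d, e, h can't be 10.
That leaves f = 8. Eliminate 8 elsewhere: d.
h has just one choice, so h = 7. Eliminate 7 elsewhere: e.
d must be 6 (only option left).
e must be 9 (only option left).
Every variable is fixed: b=10, c=4, d=6, e=9, f=8, g=5, h=7. That makes 7.

7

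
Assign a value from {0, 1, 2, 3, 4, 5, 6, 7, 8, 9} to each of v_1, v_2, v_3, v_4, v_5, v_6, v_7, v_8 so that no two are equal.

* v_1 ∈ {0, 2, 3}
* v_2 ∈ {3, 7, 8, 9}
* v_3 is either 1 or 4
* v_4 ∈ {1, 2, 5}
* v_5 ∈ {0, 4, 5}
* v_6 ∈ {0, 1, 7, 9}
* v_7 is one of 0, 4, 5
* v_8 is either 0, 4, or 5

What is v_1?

3

The 3 variables v_5, v_7, v_8 are confined to {0, 4, 5}, which locks those values in; drop them from v_1, v_3, v_4, v_6.
v_3 must be 1 (only option left). Remove 1 from v_4, v_6.
v_4's domain is down to {2}, so v_4 = 2. So v_1 can't be 2.
So v_1 = 3.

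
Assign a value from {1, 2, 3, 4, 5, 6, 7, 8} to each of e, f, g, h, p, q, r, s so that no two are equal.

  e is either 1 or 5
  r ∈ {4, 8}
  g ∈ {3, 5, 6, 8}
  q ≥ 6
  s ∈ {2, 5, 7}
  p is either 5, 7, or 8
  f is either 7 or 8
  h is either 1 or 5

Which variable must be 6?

The 8 variables together cover exactly {1, 2, 3, 4, 5, 6, 7, 8} — 8 values for 8 variables — and 2 appears only in s's list, so s = 2.
Among the 7 still-open variables, 3 fits only g (and all 7 values in {1, 3, 4, 5, 6, 7, 8} must be used), so g = 3.
Among the 6 still-open variables, 4 fits only r (and all 6 values in {1, 4, 5, 6, 7, 8} must be used), so r = 4.
Among the 5 still-open variables, 6 fits only q (and all 5 values in {1, 5, 6, 7, 8} must be used), so q = 6.

q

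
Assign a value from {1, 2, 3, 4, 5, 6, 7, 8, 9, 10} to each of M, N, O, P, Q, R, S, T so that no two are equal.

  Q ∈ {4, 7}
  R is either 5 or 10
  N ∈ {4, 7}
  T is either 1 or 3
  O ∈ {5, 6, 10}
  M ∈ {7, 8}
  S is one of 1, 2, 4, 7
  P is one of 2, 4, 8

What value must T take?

3

N and Q between them cover only {4, 7} — a naked pair. Remove those values from M, P, S.
M has just one choice, so M = 8. So P can't be 8.
P must be 2 (only option left). Eliminate 2 elsewhere: S.
That leaves S = 1. Eliminate 1 elsewhere: T.
So T = 3.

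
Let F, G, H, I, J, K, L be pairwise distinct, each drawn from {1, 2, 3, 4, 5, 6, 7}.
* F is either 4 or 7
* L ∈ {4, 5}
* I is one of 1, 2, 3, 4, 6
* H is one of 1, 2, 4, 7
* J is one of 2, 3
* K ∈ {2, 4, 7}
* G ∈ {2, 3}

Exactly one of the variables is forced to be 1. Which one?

Among the 7 variables, 5 fits only L (and all 7 values in {1, 2, 3, 4, 5, 6, 7} must be used), so L = 5.
Among the 6 still-open variables, 6 fits only I (and all 6 values in {1, 2, 3, 4, 6, 7} must be used), so I = 6.
The 5 still-open variables together cover exactly {1, 2, 3, 4, 7} — 5 values for 5 variables — and 1 appears only in H's list, so H = 1.

H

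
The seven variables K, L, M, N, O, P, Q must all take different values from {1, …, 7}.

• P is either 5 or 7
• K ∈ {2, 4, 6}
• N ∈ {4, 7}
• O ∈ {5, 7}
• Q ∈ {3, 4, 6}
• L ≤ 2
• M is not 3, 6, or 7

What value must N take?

4

Among the 7 variables, 3 fits only Q (and all 7 values in {1, 2, 3, 4, 5, 6, 7} must be used), so Q = 3.
The 6 still-open variables draw from only 6 values {1, 2, 4, 5, 6, 7}, so each is used; only K can be 6, hence K = 6.
O and P share exactly the 2 values {5, 7}; by pigeonhole those values go to them, so strike 5, 7 from M, N.
So N = 4.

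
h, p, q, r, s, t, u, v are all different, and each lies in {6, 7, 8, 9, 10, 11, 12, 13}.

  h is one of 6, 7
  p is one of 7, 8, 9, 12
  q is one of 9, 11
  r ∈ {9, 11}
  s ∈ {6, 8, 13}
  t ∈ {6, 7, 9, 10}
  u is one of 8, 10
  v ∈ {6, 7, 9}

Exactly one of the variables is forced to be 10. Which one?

t

The 8 variables together cover exactly {6, 7, 8, 9, 10, 11, 12, 13} — 8 values for 8 variables — and 12 appears only in p's list, so p = 12.
The 7 still-open variables draw from only 7 values {6, 7, 8, 9, 10, 11, 13}, so each is used; only s can be 13, hence s = 13.
The 6 still-open variables together cover exactly {6, 7, 8, 9, 10, 11} — 6 values for 6 variables — and 8 appears only in u's list, so u = 8.
The 5 still-open variables together cover exactly {6, 7, 9, 10, 11} — 5 values for 5 variables — and 10 appears only in t's list, so t = 10.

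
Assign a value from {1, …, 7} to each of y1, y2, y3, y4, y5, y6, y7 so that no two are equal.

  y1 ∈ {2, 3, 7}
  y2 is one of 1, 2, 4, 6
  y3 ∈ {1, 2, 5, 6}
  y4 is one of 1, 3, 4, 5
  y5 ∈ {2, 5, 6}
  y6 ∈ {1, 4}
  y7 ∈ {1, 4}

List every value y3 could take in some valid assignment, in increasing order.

2, 5, 6

The 7 variables draw from only 7 values {1, 2, 3, 4, 5, 6, 7}, so each is used; only y1 can be 7, hence y1 = 7.
The 6 still-open variables draw from only 6 values {1, 2, 3, 4, 5, 6}, so each is used; only y4 can be 3, hence y4 = 3.
y6 and y7 share exactly the 2 values {1, 4}; by pigeonhole those values go to them, so strike 1, 4 from y2, y3.
No further eliminations apply; y3 can still be any of 2, 5, 6.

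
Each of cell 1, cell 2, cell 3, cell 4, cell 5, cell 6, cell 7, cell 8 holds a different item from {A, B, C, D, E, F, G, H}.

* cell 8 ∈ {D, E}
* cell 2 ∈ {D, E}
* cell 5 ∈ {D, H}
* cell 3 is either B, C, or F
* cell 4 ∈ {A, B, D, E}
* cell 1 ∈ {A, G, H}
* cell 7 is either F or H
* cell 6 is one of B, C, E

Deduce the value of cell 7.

Among the 8 variables, G fits only cell 1 (and all 8 values in {A, B, C, D, E, F, G, H} must be used), so cell 1 = G.
The 7 still-open variables together cover exactly {A, B, C, D, E, F, H} — 7 values for 7 variables — and A appears only in cell 4's list, so cell 4 = A.
The 2 variables cell 2 and cell 8 are confined to {D, E}, which locks those values in; drop them from cell 5, cell 6.
That leaves cell 5 = H. Eliminate H elsewhere: cell 7.
So cell 7 = F.

F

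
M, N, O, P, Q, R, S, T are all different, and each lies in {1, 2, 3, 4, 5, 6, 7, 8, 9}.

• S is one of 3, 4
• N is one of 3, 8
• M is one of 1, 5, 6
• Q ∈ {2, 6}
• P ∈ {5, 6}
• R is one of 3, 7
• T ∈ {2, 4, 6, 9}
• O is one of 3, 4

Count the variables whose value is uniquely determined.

O and S between them cover only {3, 4} — a naked pair. Remove those values from N, R, T.
N's domain is down to {8}, so N = 8.
That leaves R = 7.
Determined: N=8, R=7. The other variables each still have more than one consistent value. That makes 2.

2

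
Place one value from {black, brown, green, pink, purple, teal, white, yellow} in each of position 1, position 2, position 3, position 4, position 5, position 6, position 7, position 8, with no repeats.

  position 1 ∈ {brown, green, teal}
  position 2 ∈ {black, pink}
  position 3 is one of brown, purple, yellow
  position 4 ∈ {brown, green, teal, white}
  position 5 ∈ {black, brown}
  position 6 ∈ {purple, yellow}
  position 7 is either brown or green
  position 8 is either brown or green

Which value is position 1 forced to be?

The 8 variables together cover exactly {black, brown, green, pink, purple, teal, white, yellow} — 8 values for 8 variables — and pink appears only in position 2's list, so position 2 = pink.
The 7 still-open variables together cover exactly {black, brown, green, purple, teal, white, yellow} — 7 values for 7 variables — and black appears only in position 5's list, so position 5 = black.
The 6 still-open variables draw from only 6 values {brown, green, purple, teal, white, yellow}, so each is used; only position 4 can be white, hence position 4 = white.
Among the 5 still-open variables, teal fits only position 1 (and all 5 values in {brown, green, purple, teal, yellow} must be used), so position 1 = teal.

teal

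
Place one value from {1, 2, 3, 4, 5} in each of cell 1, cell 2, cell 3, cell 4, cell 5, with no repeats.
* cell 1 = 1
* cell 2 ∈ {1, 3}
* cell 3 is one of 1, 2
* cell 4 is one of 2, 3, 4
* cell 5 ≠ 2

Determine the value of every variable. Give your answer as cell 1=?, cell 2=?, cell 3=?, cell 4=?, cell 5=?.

cell 1=1, cell 2=3, cell 3=2, cell 4=4, cell 5=5

cell 1 has just one choice, so cell 1 = 1. Remove 1 from cell 2, cell 3, cell 5.
cell 2 has just one choice, so cell 2 = 3. Strike 3 from cell 4, cell 5.
cell 3's domain is down to {2}, so cell 3 = 2. Eliminate 2 elsewhere: cell 4.
cell 4's domain is down to {4}, so cell 4 = 4. Remove 4 from cell 5.
cell 5's domain is down to {5}, so cell 5 = 5.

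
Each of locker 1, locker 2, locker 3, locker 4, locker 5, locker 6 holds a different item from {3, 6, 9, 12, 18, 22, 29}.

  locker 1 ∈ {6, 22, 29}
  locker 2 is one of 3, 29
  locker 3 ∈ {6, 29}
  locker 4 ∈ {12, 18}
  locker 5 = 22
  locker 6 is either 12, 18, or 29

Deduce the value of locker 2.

3

locker 5 must be 22 (only option left). Strike 22 from locker 1.
The 5 still-open variables together cover exactly {3, 6, 12, 18, 29} — 5 values for 5 variables — and 3 appears only in locker 2's list, so locker 2 = 3.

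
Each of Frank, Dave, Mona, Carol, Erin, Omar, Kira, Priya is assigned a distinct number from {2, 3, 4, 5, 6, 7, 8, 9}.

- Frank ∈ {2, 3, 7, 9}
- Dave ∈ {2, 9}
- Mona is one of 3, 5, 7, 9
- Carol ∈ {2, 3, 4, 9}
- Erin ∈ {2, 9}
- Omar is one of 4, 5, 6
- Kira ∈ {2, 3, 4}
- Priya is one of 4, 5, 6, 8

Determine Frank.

7

Among the 8 variables, 8 fits only Priya (and all 8 values in {2, 3, 4, 5, 6, 7, 8, 9} must be used), so Priya = 8.
The 7 still-open variables draw from only 7 values {2, 3, 4, 5, 6, 7, 9}, so each is used; only Omar can be 6, hence Omar = 6.
The 6 still-open variables draw from only 6 values {2, 3, 4, 5, 7, 9}, so each is used; only Mona can be 5, hence Mona = 5.
The 5 still-open variables together cover exactly {2, 3, 4, 7, 9} — 5 values for 5 variables — and 7 appears only in Frank's list, so Frank = 7.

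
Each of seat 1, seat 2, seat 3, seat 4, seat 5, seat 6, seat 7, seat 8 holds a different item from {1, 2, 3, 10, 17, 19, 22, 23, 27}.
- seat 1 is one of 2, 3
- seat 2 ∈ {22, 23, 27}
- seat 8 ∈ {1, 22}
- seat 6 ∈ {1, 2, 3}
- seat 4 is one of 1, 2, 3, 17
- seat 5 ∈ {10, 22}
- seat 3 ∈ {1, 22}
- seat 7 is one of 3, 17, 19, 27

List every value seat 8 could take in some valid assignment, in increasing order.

1, 22

seat 3 and seat 8 between them cover only {1, 22} — a naked pair. Remove those values from seat 2, seat 4, seat 5, seat 6.
That leaves seat 5 = 10.
The 2 variables seat 1 and seat 6 are confined to {2, 3}, which locks those values in; drop them from seat 4, seat 7.
seat 4's domain is down to {17}, so seat 4 = 17. Strike 17 from seat 7.
No further eliminations apply; seat 8 can still be any of 1, 22.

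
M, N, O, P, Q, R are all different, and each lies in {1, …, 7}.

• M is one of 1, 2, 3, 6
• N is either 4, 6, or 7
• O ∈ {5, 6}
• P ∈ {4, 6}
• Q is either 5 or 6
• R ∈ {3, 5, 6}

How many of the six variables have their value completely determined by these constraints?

3

O and Q between them cover only {5, 6} — a naked pair. Remove those values from M, N, P, R.
That leaves P = 4. So N can't be 4.
R has just one choice, so R = 3. Remove 3 from M.
That leaves N = 7.
Determined: N=7, P=4, R=3. The other variables each still have more than one consistent value. That makes 3.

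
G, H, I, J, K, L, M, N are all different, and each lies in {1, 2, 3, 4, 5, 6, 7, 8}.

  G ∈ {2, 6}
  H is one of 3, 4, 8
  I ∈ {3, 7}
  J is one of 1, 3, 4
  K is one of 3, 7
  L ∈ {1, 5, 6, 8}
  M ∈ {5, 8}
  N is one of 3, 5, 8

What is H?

4

Among the 8 variables, 2 fits only G (and all 8 values in {1, 2, 3, 4, 5, 6, 7, 8} must be used), so G = 2.
The 7 still-open variables draw from only 7 values {1, 3, 4, 5, 6, 7, 8}, so each is used; only L can be 6, hence L = 6.
The 6 still-open variables together cover exactly {1, 3, 4, 5, 7, 8} — 6 values for 6 variables — and 1 appears only in J's list, so J = 1.
The 5 still-open variables draw from only 5 values {3, 4, 5, 7, 8}, so each is used; only H can be 4, hence H = 4.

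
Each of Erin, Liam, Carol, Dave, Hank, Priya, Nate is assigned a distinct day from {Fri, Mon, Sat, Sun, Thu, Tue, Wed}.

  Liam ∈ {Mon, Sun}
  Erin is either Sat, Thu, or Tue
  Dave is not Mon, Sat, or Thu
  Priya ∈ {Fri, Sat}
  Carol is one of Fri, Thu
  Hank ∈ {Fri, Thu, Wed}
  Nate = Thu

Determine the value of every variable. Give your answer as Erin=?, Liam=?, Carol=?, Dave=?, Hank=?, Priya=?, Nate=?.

Nate must be Thu (only option left). Strike Thu from Erin, Carol, Hank.
Carol has just one choice, so Carol = Fri. Remove Fri from Dave, Hank, Priya.
Hank's domain is down to {Wed}, so Hank = Wed. Remove Wed from Dave.
That leaves Priya = Sat. Eliminate Sat elsewhere: Erin.
Erin's domain is down to {Tue}, so Erin = Tue. So Dave can't be Tue.
Dave has just one choice, so Dave = Sun. Eliminate Sun elsewhere: Liam.
Liam has just one choice, so Liam = Mon.

Erin=Tue, Liam=Mon, Carol=Fri, Dave=Sun, Hank=Wed, Priya=Sat, Nate=Thu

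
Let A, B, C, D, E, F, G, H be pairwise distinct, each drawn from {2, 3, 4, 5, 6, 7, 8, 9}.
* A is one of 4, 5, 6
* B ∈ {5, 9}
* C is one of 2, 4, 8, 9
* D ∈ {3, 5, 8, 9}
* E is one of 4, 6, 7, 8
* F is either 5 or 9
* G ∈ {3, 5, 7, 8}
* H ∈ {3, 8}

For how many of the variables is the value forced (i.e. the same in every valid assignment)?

2

The 8 variables draw from only 8 values {2, 3, 4, 5, 6, 7, 8, 9}, so each is used; only C can be 2, hence C = 2.
The 2 variables B and F are confined to {5, 9}, which locks those values in; drop them from A, D, G.
The 2 variables D and H are confined to {3, 8}, which locks those values in; drop them from E, G.
That leaves G = 7. Strike 7 from E.
Determined: C=2, G=7. The other variables each still have more than one consistent value. That makes 2.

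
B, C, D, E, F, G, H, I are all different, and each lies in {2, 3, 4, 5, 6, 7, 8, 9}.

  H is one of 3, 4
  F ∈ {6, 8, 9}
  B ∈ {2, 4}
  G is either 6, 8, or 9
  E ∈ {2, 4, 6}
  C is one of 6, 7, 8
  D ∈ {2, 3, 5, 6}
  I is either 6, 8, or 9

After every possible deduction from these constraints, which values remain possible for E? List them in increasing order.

2, 4

The 8 variables draw from only 8 values {2, 3, 4, 5, 6, 7, 8, 9}, so each is used; only D can be 5, hence D = 5.
Among the 7 still-open variables, 3 fits only H (and all 7 values in {2, 3, 4, 6, 7, 8, 9} must be used), so H = 3.
The 6 still-open variables draw from only 6 values {2, 4, 6, 7, 8, 9}, so each is used; only C can be 7, hence C = 7.
The 3 variables F, G, I are confined to {6, 8, 9}, which locks those values in; drop them from E.
No further eliminations apply; E can still be any of 2, 4.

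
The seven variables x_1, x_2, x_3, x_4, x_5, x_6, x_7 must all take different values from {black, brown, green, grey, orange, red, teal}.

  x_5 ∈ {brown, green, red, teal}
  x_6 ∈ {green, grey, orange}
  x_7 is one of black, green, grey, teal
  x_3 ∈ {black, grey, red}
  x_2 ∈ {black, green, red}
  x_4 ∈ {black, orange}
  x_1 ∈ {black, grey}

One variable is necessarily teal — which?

x_7

The 7 variables together cover exactly {black, brown, green, grey, orange, red, teal} — 7 values for 7 variables — and brown appears only in x_5's list, so x_5 = brown.
The 6 still-open variables together cover exactly {black, green, grey, orange, red, teal} — 6 values for 6 variables — and teal appears only in x_7's list, so x_7 = teal.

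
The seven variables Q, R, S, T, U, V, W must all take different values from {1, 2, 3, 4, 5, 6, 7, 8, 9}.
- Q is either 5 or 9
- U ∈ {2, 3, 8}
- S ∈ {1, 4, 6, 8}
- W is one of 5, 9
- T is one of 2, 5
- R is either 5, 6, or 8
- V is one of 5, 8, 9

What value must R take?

6

Q and W share exactly the 2 values {5, 9}; by pigeonhole those values go to them, so strike 5, 9 from R, T, V.
T has just one choice, so T = 2. Strike 2 from U.
V has just one choice, so V = 8. Remove 8 from R, S, U.
So R = 6.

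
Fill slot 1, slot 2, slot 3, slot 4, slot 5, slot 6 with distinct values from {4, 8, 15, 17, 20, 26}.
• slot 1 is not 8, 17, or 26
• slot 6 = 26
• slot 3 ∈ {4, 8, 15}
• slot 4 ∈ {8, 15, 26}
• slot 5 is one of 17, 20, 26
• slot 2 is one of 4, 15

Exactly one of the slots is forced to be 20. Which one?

slot 6 must be 26 (only option left). Remove 26 from slot 4, slot 5.
Among the 5 still-open variables, 17 fits only slot 5 (and all 5 values in {4, 8, 15, 17, 20} must be used), so slot 5 = 17.
Among the 4 still-open variables, 20 fits only slot 1 (and all 4 values in {4, 8, 15, 20} must be used), so slot 1 = 20.

slot 1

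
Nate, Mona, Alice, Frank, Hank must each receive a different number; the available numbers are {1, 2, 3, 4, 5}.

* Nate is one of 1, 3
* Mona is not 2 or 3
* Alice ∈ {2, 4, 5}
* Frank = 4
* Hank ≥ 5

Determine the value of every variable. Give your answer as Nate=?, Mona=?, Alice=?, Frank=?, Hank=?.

Nate=3, Mona=1, Alice=2, Frank=4, Hank=5

Frank's domain is down to {4}, so Frank = 4. Remove 4 from Mona, Alice.
That leaves Hank = 5. Strike 5 from Mona, Alice.
Mona has just one choice, so Mona = 1. Remove 1 from Nate.
Alice has just one choice, so Alice = 2.
Nate has just one choice, so Nate = 3.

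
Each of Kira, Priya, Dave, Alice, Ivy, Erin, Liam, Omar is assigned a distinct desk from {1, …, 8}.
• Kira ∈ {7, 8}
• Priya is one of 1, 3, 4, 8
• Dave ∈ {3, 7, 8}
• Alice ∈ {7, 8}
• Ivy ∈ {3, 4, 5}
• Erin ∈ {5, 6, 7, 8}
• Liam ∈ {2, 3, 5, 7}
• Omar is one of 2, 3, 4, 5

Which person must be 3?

The 8 variables together cover exactly {1, 2, 3, 4, 5, 6, 7, 8} — 8 values for 8 variables — and 1 appears only in Priya's list, so Priya = 1.
The 7 still-open variables together cover exactly {2, 3, 4, 5, 6, 7, 8} — 7 values for 7 variables — and 6 appears only in Erin's list, so Erin = 6.
Kira and Alice share exactly the 2 values {7, 8}; by pigeonhole those values go to them, so strike 7, 8 from Dave, Liam.
So 3 goes to Dave.

Dave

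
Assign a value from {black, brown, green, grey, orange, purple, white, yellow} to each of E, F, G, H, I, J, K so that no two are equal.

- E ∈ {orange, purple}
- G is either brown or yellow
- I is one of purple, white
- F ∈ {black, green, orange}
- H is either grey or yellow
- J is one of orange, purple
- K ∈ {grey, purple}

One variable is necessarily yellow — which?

H

The 2 variables E and J are confined to {orange, purple}, which locks those values in; drop them from F, I, K.
I's domain is down to {white}, so I = white.
K has just one choice, so K = grey. Strike grey from H.
So yellow goes to H.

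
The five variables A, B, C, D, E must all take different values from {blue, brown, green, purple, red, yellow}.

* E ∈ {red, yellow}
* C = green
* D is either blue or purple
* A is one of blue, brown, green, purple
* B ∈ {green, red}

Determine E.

C has just one choice, so C = green. Remove green from A, B.
B must be red (only option left). Strike red from E.
So E = yellow.

yellow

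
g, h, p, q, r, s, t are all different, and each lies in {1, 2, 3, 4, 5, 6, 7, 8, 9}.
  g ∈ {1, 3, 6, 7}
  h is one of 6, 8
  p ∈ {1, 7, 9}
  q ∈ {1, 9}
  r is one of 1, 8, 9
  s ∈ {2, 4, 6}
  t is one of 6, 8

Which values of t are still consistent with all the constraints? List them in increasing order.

6, 8

The 2 variables h and t are confined to {6, 8}, which locks those values in; drop them from g, r, s.
The 2 variables q and r are confined to {1, 9}, which locks those values in; drop them from g, p.
p's domain is down to {7}, so p = 7. Strike 7 from g.
g has just one choice, so g = 3.
No further eliminations apply; t can still be any of 6, 8.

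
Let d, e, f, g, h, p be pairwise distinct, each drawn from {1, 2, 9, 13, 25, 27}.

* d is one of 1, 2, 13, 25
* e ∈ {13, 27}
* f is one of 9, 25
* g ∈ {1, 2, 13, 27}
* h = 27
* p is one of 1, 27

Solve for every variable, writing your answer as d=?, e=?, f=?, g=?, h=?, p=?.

h must be 27 (only option left). Remove 27 from e, g, p.
p's domain is down to {1}, so p = 1. Eliminate 1 elsewhere: d, g.
That leaves e = 13. Remove 13 from d, g.
g has just one choice, so g = 2. So d can't be 2.
d has just one choice, so d = 25. Remove 25 from f.
f has just one choice, so f = 9.

d=25, e=13, f=9, g=2, h=27, p=1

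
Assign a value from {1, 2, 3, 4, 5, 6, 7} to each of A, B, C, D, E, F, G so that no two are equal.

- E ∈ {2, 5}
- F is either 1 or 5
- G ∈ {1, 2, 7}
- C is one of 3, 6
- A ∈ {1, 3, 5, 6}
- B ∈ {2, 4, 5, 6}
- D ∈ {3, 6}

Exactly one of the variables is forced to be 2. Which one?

E

The 7 variables draw from only 7 values {1, 2, 3, 4, 5, 6, 7}, so each is used; only B can be 4, hence B = 4.
Among the 6 still-open variables, 7 fits only G (and all 6 values in {1, 2, 3, 5, 6, 7} must be used), so G = 7.
Among the 5 still-open variables, 2 fits only E (and all 5 values in {1, 2, 3, 5, 6} must be used), so E = 2.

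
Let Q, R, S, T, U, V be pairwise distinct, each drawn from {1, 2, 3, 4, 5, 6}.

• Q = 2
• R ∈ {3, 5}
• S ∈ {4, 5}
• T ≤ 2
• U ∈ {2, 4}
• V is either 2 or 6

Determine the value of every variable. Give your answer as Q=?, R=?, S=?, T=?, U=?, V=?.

Q=2, R=3, S=5, T=1, U=4, V=6

Q has just one choice, so Q = 2. So T, U, V can't be 2.
T has just one choice, so T = 1.
That leaves U = 4. So S can't be 4.
V must be 6 (only option left).
S must be 5 (only option left). So R can't be 5.
R must be 3 (only option left).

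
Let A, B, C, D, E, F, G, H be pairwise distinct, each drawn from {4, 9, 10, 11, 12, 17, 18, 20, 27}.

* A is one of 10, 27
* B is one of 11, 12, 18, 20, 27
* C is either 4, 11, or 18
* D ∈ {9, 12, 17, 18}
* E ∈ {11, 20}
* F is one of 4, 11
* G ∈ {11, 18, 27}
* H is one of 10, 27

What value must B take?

12

A and H between them cover only {10, 27} — a naked pair. Remove those values from B, G.
C, F, G share exactly the 3 values {4, 11, 18}; by pigeonhole those values go to them, so strike 4, 11, 18 from B, D, E.
E must be 20 (only option left). Remove 20 from B.
So B = 12.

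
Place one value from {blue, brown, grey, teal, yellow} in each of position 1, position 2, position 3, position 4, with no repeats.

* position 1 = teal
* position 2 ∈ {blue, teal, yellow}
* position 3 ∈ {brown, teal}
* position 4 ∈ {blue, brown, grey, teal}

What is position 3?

brown

position 1 has just one choice, so position 1 = teal. Strike teal from position 2, position 3, position 4.
So position 3 = brown.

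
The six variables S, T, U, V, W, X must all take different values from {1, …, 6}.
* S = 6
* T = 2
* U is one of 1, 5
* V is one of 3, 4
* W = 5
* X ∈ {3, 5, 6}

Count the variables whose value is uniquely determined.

S has just one choice, so S = 6. Strike 6 from X.
T must be 2 (only option left).
W must be 5 (only option left). Strike 5 from U, X.
X has just one choice, so X = 3. So V can't be 3.
U's domain is down to {1}, so U = 1.
V must be 4 (only option left).
Every variable is fixed: S=6, T=2, U=1, V=4, W=5, X=3. That makes 6.

6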